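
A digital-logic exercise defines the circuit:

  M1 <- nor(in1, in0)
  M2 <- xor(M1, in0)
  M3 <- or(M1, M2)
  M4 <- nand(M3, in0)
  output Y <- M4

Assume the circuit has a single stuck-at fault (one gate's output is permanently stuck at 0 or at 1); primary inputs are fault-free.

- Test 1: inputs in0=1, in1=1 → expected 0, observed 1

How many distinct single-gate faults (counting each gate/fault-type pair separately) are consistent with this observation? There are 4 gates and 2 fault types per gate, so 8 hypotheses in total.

Fault-free: M1=0, M2=1, M3=1, M4=0 → 0. Observed 1.
  M1 stuck-at-0: output 0 ✗
  M1 stuck-at-1: output 0 ✗
  M2 stuck-at-0: output 1 ✓
  M2 stuck-at-1: output 0 ✗
  M3 stuck-at-0: output 1 ✓
  M3 stuck-at-1: output 0 ✗
  M4 stuck-at-0: output 0 ✗
  M4 stuck-at-1: output 1 ✓
Consistent faults: {M2 stuck-at-0, M3 stuck-at-0, M4 stuck-at-1} — 3 in all.

3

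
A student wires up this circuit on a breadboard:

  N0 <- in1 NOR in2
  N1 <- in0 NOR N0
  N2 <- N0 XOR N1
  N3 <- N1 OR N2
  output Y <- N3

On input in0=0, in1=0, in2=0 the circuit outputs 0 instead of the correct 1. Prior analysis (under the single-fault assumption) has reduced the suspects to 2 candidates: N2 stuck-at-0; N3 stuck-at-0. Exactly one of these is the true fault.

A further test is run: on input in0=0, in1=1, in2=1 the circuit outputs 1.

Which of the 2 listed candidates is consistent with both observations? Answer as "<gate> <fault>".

N2 stuck-at-0

Evaluate each candidate on input in0=0, in1=1, in2=1:
  N2 stuck-at-0: N0=0, N1=1, N2=0 [stuck-at-0], N3=1 → 1 — matches
  N3 stuck-at-0: N0=0, N1=1, N2=1, N3=0 [stuck-at-0] → 0 — eliminated
Only N2 stuck-at-0 reproduces the observed 1.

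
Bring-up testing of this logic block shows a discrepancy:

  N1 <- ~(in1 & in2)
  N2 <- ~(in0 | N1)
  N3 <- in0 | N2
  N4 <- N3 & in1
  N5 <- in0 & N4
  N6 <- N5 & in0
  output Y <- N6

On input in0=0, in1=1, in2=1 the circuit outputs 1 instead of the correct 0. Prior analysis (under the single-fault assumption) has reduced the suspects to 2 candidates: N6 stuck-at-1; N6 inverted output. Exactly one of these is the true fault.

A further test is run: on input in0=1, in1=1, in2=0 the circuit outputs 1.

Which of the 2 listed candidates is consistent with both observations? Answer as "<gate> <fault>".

Evaluate each candidate on input in0=1, in1=1, in2=0:
  N6 stuck-at-1: N1=1, N2=0, N3=1, N4=1, N5=1, N6=1 [stuck-at-1] → 1 — matches
  N6 inverted output: N1=1, N2=0, N3=1, N4=1, N5=1, N6=0 [inverted output] → 0 — eliminated
Only N6 stuck-at-1 reproduces the observed 1.

N6 stuck-at-1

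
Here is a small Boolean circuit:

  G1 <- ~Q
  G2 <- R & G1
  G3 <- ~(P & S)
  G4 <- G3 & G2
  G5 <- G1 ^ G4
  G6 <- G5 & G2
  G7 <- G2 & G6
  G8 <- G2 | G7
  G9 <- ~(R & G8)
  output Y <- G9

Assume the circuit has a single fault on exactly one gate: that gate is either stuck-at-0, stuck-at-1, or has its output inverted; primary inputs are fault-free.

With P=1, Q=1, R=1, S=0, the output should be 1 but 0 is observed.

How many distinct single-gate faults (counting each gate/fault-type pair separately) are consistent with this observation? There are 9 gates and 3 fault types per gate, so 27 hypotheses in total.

10

Fault-free: G1=0, G2=0, G3=1, G4=0, G5=0, G6=0, G7=0, G8=0, G9=1 → 1. Observed 0.
  G1: stuck-at-1, inverted output ✓; others ✗
  G2: stuck-at-1, inverted output ✓; others ✗
  G3: none of the 3 fault types match ✗
  G4: none of the 3 fault types match ✗
  G5: none of the 3 fault types match ✗
  G6: none of the 3 fault types match ✗
  G7: stuck-at-1, inverted output ✓; others ✗
  G8: stuck-at-1, inverted output ✓; others ✗
  G9: stuck-at-0, inverted output ✓; others ✗
Consistent faults: {G1 stuck-at-1, G1 inverted output, G2 stuck-at-1, G2 inverted output, G7 stuck-at-1, G7 inverted output, G8 stuck-at-1, G8 inverted output, G9 stuck-at-0, G9 inverted output} — 10 in all.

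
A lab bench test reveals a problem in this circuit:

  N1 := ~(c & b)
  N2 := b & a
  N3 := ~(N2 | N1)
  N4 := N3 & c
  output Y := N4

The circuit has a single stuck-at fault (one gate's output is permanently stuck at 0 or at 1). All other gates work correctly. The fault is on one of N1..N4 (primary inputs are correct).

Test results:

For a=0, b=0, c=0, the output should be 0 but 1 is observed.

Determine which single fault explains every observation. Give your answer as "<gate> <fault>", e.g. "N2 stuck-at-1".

Fault-free values for test 1 (a=0, b=0, c=0): N1=1, N2=0, N3=0, N4=0, giving Y=0. Observed 1.
Test 1: faults giving observed 1 are {N4 stuck-at-1}.
Only N4 stuck-at-1 is consistent with every test.

N4 stuck-at-1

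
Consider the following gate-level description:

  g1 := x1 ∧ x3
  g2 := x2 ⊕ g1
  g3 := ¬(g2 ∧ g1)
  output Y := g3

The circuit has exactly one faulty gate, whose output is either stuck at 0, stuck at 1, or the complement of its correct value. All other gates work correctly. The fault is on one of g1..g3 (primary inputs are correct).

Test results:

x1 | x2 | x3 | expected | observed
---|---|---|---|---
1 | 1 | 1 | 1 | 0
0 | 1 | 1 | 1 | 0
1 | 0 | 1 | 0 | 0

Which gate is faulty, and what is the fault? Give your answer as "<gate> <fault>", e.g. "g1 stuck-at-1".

Fault-free values for test 1 (x1=1, x2=1, x3=1): g1=1, g2=0, g3=1, giving Y=1. Observed 0.
Test 1: faults giving observed 0 are {g2 stuck-at-1, g2 inverted output, g3 stuck-at-0, g3 inverted output}.
Test 2 (x1=0, x2=1, x3=1): fault-free g1=0, g2=1, g3=1 → 1; observed 0. Eliminates g2 stuck-at-1, g2 inverted output.
Test 3 (x1=1, x2=0, x3=1): fault-free g1=1, g2=1, g3=0 → 0; observed 0. Eliminates g3 inverted output.
Only g3 stuck-at-0 is consistent with every test.

g3 stuck-at-0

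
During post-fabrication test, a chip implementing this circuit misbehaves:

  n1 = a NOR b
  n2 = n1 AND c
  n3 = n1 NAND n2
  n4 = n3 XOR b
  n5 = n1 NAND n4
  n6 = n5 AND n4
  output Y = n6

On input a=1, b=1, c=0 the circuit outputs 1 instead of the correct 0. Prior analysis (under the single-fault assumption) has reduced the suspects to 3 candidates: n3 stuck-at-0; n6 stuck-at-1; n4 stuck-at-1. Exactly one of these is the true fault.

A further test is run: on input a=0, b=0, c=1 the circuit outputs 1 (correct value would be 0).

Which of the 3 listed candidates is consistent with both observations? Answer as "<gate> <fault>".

Evaluate each candidate on input a=0, b=0, c=1:
  n3 stuck-at-0: n1=1, n2=1, n3=0 [stuck-at-0], n4=0, n5=1, n6=0 → 0 — eliminated
  n6 stuck-at-1: n1=1, n2=1, n3=0, n4=0, n5=1, n6=1 [stuck-at-1] → 1 — matches
  n4 stuck-at-1: n1=1, n2=1, n3=0, n4=1 [stuck-at-1], n5=0, n6=0 → 0 — eliminated
Only n6 stuck-at-1 reproduces the observed 1.

n6 stuck-at-1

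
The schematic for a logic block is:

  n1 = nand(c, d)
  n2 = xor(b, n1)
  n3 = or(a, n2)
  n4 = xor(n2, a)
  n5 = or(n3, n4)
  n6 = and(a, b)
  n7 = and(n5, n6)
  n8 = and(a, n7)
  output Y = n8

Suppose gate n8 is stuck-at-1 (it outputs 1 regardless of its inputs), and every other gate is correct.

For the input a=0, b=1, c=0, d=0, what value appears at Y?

1

Propagate with n8 forced: n1=1, n2=0, n3=0, n4=0, n5=0, n6=0, n7=0, n8=1 [stuck-at-1].
So Y = 1. (Without the fault it would be 0.)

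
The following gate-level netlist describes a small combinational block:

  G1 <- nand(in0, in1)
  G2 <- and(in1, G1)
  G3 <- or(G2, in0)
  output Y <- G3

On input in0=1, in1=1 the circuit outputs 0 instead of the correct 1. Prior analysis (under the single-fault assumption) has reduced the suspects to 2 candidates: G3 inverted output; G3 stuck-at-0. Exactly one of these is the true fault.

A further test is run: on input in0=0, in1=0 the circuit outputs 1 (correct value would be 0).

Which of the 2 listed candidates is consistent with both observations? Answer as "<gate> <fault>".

Evaluate each candidate on input in0=0, in1=0:
  G3 inverted output: G1=1, G2=0, G3=1 [inverted output] → 1 — matches
  G3 stuck-at-0: G1=1, G2=0, G3=0 [stuck-at-0] → 0 — eliminated
Only G3 inverted output reproduces the observed 1.

G3 inverted output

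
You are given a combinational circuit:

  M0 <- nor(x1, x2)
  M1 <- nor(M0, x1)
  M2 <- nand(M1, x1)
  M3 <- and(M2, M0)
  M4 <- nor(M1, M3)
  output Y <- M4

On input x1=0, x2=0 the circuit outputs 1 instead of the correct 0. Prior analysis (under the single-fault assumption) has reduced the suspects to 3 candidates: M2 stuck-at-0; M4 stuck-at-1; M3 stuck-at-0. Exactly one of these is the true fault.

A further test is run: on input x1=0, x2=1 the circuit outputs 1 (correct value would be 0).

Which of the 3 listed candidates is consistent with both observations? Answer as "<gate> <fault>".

Evaluate each candidate on input x1=0, x2=1:
  M2 stuck-at-0: M0=0, M1=1, M2=0 [stuck-at-0], M3=0, M4=0 → 0 — eliminated
  M4 stuck-at-1: M0=0, M1=1, M2=1, M3=0, M4=1 [stuck-at-1] → 1 — matches
  M3 stuck-at-0: M0=0, M1=1, M2=1, M3=0 [stuck-at-0], M4=0 → 0 — eliminated
Only M4 stuck-at-1 reproduces the observed 1.

M4 stuck-at-1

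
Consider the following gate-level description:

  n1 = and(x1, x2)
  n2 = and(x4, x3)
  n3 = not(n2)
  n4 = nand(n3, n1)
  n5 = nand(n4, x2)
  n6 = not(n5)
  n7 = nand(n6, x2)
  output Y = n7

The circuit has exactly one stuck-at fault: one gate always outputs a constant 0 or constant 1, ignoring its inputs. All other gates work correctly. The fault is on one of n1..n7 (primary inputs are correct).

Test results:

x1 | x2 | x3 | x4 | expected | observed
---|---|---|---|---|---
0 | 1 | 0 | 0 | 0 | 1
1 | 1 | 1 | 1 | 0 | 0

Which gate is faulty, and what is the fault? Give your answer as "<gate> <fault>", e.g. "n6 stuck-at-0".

Fault-free values for test 1 (x1=0, x2=1, x3=0, x4=0): n1=0, n2=0, n3=1, n4=1, n5=0, n6=1, n7=0, giving Y=0. Observed 1.
Test 1: faults giving observed 1 are {n1 stuck-at-1, n4 stuck-at-0, n5 stuck-at-1, n6 stuck-at-0, n7 stuck-at-1}.
Test 2 (x1=1, x2=1, x3=1, x4=1): fault-free n1=1, n2=1, n3=0, n4=1, n5=0, n6=1, n7=0 → 0; observed 0. Eliminates n4 stuck-at-0, n5 stuck-at-1, n6 stuck-at-0, n7 stuck-at-1.
Only n1 stuck-at-1 is consistent with every test.

n1 stuck-at-1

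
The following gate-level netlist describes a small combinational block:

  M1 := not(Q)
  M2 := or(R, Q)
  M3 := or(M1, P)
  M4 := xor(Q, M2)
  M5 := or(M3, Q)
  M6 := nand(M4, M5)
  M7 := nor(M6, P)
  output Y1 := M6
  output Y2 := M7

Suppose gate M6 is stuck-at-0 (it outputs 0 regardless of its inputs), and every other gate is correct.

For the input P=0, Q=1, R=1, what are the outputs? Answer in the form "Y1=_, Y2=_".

Propagate with M6 forced: M1=0, M2=1, M3=0, M4=0, M5=1, M6=0 [stuck-at-0], M7=1.
So the outputs are Y1=0, Y2=1. (Without the fault they would be Y1=1, Y2=0.)

Y1=0, Y2=1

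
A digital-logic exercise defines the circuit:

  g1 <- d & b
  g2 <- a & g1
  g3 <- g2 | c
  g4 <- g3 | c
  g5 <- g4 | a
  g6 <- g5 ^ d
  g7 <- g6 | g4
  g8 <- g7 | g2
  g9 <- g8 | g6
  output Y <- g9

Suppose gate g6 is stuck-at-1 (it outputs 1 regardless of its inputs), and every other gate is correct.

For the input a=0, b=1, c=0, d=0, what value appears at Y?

1

Propagate with g6 forced: g1=0, g2=0, g3=0, g4=0, g5=0, g6=1 [stuck-at-1], g7=1, g8=1, g9=1.
So Y = 1. (Without the fault it would be 0.)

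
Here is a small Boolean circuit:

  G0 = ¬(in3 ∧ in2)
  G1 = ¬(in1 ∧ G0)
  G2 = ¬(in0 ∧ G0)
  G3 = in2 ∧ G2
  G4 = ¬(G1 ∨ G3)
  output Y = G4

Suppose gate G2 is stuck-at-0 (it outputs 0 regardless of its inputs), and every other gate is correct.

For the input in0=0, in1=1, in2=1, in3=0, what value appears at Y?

Propagate with G2 forced: G0=1, G1=0, G2=0 [stuck-at-0], G3=0, G4=1.
So Y = 1. (Without the fault it would be 0.)

1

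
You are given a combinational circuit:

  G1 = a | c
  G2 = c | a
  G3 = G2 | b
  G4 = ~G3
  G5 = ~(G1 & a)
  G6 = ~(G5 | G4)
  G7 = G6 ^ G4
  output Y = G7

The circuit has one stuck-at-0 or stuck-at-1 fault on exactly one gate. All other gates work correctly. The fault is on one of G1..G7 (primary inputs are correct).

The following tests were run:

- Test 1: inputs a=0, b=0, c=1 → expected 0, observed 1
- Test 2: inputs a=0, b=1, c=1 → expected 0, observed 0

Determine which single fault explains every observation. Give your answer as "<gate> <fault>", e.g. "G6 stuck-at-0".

G2 stuck-at-0

Fault-free values for test 1 (a=0, b=0, c=1): G1=1, G2=1, G3=1, G4=0, G5=1, G6=0, G7=0, giving Y=0. Observed 1.
Test 1: faults giving observed 1 are {G2 stuck-at-0, G3 stuck-at-0, G4 stuck-at-1, G5 stuck-at-0, G6 stuck-at-1, G7 stuck-at-1}.
Test 2 (a=0, b=1, c=1): fault-free G1=1, G2=1, G3=1, G4=0, G5=1, G6=0, G7=0 → 0; observed 0. Eliminates G3 stuck-at-0, G4 stuck-at-1, G5 stuck-at-0, G6 stuck-at-1, G7 stuck-at-1.
Only G2 stuck-at-0 is consistent with every test.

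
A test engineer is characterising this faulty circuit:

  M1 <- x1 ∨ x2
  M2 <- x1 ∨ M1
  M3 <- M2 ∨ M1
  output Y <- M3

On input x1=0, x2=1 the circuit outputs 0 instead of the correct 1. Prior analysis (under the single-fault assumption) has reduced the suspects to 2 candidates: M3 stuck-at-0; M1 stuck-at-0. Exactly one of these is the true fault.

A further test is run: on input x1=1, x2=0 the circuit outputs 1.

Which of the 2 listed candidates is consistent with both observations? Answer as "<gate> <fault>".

M1 stuck-at-0

Evaluate each candidate on input x1=1, x2=0:
  M3 stuck-at-0: M1=1, M2=1, M3=0 [stuck-at-0] → 0 — eliminated
  M1 stuck-at-0: M1=0 [stuck-at-0], M2=1, M3=1 → 1 — matches
Only M1 stuck-at-0 reproduces the observed 1.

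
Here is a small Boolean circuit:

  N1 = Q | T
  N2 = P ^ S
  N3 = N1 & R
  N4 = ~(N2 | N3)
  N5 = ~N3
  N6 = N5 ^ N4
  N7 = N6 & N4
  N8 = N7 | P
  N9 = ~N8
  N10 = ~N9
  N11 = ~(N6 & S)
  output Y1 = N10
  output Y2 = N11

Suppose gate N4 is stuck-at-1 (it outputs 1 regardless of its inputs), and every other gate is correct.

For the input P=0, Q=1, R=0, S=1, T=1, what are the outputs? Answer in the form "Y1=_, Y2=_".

Y1=0, Y2=1

Propagate with N4 forced: N1=1, N2=1, N3=0, N4=1 [stuck-at-1], N5=1, N6=0, N7=0, N8=0, N9=1, N10=0, N11=1.
So the outputs are Y1=0, Y2=1. (Without the fault they would be Y1=0, Y2=0.)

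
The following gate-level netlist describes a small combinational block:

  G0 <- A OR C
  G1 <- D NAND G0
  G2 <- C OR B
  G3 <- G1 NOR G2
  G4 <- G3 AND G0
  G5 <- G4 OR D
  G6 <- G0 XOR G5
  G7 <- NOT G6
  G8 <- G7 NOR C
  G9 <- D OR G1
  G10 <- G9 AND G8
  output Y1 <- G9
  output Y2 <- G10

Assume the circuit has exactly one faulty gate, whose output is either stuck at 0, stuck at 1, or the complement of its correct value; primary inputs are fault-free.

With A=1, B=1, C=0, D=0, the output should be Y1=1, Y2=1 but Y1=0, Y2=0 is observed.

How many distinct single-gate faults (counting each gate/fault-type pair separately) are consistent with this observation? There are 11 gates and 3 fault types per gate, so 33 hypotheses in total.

Fault-free: G0=1, G1=1, G2=1, G3=0, G4=0, G5=0, G6=1, G7=0, G8=1, G9=1, G10=1 → Y1=1, Y2=1. Observed Y1=0, Y2=0.
  G0: none of the 3 fault types match ✗
  G1: stuck-at-0, inverted output ✓; others ✗
  G2: none of the 3 fault types match ✗
  G3: none of the 3 fault types match ✗
  G4: none of the 3 fault types match ✗
  G5: none of the 3 fault types match ✗
  G6: none of the 3 fault types match ✗
  G7: none of the 3 fault types match ✗
  G8: none of the 3 fault types match ✗
  G9: stuck-at-0, inverted output ✓; others ✗
  G10: none of the 3 fault types match ✗
Consistent faults: {G1 stuck-at-0, G1 inverted output, G9 stuck-at-0, G9 inverted output} — 4 in all.

4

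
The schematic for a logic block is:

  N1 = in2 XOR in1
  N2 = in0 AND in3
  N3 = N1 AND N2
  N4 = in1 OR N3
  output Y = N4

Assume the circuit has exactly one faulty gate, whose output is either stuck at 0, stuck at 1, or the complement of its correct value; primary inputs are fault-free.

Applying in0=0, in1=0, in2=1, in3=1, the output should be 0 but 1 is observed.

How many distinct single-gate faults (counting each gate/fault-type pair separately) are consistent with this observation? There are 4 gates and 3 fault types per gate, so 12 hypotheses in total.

6

Fault-free: N1=1, N2=0, N3=0, N4=0 → 0. Observed 1.
  N1 stuck-at-0: output 0 ✗
  N1 stuck-at-1: output 0 ✗
  N1 inverted output: output 0 ✗
  N2 stuck-at-0: output 0 ✗
  N2 stuck-at-1: output 1 ✓
  N2 inverted output: output 1 ✓
  N3 stuck-at-0: output 0 ✗
  N3 stuck-at-1: output 1 ✓
  N3 inverted output: output 1 ✓
  N4 stuck-at-0: output 0 ✗
  N4 stuck-at-1: output 1 ✓
  N4 inverted output: output 1 ✓
Consistent faults: {N2 stuck-at-1, N2 inverted output, N3 stuck-at-1, N3 inverted output, N4 stuck-at-1, N4 inverted output} — 6 in all.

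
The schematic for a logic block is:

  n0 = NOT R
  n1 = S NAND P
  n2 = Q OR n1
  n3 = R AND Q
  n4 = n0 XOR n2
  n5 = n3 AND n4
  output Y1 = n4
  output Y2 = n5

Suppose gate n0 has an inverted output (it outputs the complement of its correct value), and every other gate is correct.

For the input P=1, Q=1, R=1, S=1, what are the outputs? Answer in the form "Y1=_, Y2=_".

Propagate with n0 forced: n0=1 [inverted output], n1=0, n2=1, n3=1, n4=0, n5=0.
So the outputs are Y1=0, Y2=0. (Without the fault they would be Y1=1, Y2=1.)

Y1=0, Y2=0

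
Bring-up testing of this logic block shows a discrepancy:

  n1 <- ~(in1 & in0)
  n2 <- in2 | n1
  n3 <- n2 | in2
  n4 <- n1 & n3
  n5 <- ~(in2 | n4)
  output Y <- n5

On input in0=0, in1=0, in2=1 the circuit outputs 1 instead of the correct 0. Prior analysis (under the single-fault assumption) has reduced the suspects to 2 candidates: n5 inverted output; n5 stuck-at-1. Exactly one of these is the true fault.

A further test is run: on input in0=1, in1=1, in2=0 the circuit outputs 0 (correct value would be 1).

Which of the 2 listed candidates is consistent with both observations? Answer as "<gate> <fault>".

Evaluate each candidate on input in0=1, in1=1, in2=0:
  n5 inverted output: n1=0, n2=0, n3=0, n4=0, n5=0 [inverted output] → 0 — matches
  n5 stuck-at-1: n1=0, n2=0, n3=0, n4=0, n5=1 [stuck-at-1] → 1 — eliminated
Only n5 inverted output reproduces the observed 0.

n5 inverted output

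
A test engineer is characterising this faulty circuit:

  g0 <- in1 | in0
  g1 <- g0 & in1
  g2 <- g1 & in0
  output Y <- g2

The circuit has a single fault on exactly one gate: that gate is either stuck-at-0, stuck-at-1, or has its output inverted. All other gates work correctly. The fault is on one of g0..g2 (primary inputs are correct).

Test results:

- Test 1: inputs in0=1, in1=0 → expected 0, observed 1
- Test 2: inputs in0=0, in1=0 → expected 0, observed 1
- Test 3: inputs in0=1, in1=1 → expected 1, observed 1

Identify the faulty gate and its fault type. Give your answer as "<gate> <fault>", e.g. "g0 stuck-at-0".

g2 stuck-at-1

Fault-free values for test 1 (in0=1, in1=0): g0=1, g1=0, g2=0, giving Y=0. Observed 1.
Test 1: faults giving observed 1 are {g1 stuck-at-1, g1 inverted output, g2 stuck-at-1, g2 inverted output}.
Test 2 (in0=0, in1=0): fault-free g0=0, g1=0, g2=0 → 0; observed 1. Eliminates g1 stuck-at-1, g1 inverted output.
Test 3 (in0=1, in1=1): fault-free g0=1, g1=1, g2=1 → 1; observed 1. Eliminates g2 inverted output.
Only g2 stuck-at-1 is consistent with every test.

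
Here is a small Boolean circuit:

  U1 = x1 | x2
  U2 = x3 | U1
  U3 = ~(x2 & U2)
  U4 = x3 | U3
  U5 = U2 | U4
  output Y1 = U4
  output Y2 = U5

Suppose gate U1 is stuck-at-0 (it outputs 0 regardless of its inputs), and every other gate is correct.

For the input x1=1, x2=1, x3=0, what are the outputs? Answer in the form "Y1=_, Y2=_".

Propagate with U1 forced: U1=0 [stuck-at-0], U2=0, U3=1, U4=1, U5=1.
So the outputs are Y1=1, Y2=1. (Without the fault they would be Y1=0, Y2=1.)

Y1=1, Y2=1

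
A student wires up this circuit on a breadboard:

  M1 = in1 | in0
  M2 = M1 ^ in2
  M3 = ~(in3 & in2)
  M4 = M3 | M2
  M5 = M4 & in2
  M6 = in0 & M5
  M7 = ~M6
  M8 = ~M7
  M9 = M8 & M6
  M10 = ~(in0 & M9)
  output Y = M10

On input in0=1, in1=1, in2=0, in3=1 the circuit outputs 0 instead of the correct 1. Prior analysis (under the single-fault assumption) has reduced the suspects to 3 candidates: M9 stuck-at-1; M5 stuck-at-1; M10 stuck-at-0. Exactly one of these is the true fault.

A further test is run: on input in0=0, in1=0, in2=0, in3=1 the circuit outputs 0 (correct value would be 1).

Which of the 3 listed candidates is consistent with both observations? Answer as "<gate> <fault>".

M10 stuck-at-0

Evaluate each candidate on input in0=0, in1=0, in2=0, in3=1:
  M9 stuck-at-1: M1=0, M2=0, M3=1, M4=1, M5=0, M6=0, M7=1, M8=0, M9=1 [stuck-at-1], M10=1 → 1 — eliminated
  M5 stuck-at-1: M1=0, M2=0, M3=1, M4=1, M5=1 [stuck-at-1], M6=0, M7=1, M8=0, M9=0, M10=1 → 1 — eliminated
  M10 stuck-at-0: M1=0, M2=0, M3=1, M4=1, M5=0, M6=0, M7=1, M8=0, M9=0, M10=0 [stuck-at-0] → 0 — matches
Only M10 stuck-at-0 reproduces the observed 0.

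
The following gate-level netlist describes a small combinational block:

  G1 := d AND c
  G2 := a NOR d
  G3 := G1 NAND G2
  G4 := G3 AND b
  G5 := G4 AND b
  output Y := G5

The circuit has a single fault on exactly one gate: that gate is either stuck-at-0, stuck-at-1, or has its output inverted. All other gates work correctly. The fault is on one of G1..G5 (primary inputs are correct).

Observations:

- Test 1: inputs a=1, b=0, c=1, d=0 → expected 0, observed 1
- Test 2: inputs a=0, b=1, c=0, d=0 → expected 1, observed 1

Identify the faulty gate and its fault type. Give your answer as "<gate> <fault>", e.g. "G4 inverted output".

Fault-free values for test 1 (a=1, b=0, c=1, d=0): G1=0, G2=0, G3=1, G4=0, G5=0, giving Y=0. Observed 1.
Test 1: faults giving observed 1 are {G5 stuck-at-1, G5 inverted output}.
Test 2 (a=0, b=1, c=0, d=0): fault-free G1=0, G2=1, G3=1, G4=1, G5=1 → 1; observed 1. Eliminates G5 inverted output.
Only G5 stuck-at-1 is consistent with every test.

G5 stuck-at-1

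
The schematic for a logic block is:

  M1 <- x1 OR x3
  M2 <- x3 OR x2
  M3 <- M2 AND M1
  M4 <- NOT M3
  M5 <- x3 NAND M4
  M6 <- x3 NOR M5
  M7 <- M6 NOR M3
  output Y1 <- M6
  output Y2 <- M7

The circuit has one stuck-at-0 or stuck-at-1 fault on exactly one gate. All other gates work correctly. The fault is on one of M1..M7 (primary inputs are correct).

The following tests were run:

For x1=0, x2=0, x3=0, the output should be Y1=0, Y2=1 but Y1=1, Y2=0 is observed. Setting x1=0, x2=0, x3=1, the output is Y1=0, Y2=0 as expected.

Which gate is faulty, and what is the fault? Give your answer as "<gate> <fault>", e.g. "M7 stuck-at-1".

M5 stuck-at-0

Fault-free values for test 1 (x1=0, x2=0, x3=0): M1=0, M2=0, M3=0, M4=1, M5=1, M6=0, M7=1, giving Y1=0, Y2=1. Observed Y1=1, Y2=0.
Test 1: faults giving observed Y1=1, Y2=0 are {M5 stuck-at-0, M6 stuck-at-1}.
Test 2 (x1=0, x2=0, x3=1): fault-free M1=1, M2=1, M3=1, M4=0, M5=1, M6=0, M7=0 → Y1=0, Y2=0; observed Y1=0, Y2=0. Eliminates M6 stuck-at-1.
Only M5 stuck-at-0 is consistent with every test.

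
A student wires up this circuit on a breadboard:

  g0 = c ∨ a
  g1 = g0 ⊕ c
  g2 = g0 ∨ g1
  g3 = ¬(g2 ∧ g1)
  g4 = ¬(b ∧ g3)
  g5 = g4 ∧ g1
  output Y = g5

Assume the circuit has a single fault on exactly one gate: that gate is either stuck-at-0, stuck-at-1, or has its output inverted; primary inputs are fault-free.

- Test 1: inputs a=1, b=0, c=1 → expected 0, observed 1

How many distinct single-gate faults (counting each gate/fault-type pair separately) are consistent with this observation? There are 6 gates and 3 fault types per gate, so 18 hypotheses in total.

6

Fault-free: g0=1, g1=0, g2=1, g3=1, g4=1, g5=0 → 0. Observed 1.
  g0: stuck-at-0, inverted output ✓; others ✗
  g1: stuck-at-1, inverted output ✓; others ✗
  g2: none of the 3 fault types match ✗
  g3: none of the 3 fault types match ✗
  g4: none of the 3 fault types match ✗
  g5: stuck-at-1, inverted output ✓; others ✗
Consistent faults: {g0 stuck-at-0, g0 inverted output, g1 stuck-at-1, g1 inverted output, g5 stuck-at-1, g5 inverted output} — 6 in all.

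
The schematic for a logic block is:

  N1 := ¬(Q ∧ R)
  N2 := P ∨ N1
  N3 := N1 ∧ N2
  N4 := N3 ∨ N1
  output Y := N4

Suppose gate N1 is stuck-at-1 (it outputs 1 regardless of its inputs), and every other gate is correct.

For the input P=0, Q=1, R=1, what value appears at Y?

1

Propagate with N1 forced: N1=1 [stuck-at-1], N2=1, N3=1, N4=1.
So Y = 1. (Without the fault it would be 0.)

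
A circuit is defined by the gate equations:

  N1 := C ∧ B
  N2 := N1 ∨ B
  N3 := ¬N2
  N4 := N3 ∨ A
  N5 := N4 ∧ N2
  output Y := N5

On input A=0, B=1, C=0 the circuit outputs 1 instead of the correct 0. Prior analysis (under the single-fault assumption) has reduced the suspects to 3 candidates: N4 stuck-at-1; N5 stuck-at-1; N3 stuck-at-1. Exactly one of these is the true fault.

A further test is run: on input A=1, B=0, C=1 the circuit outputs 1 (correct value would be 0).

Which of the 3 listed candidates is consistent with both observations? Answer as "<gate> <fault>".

Evaluate each candidate on input A=1, B=0, C=1:
  N4 stuck-at-1: N1=0, N2=0, N3=1, N4=1 [stuck-at-1], N5=0 → 0 — eliminated
  N5 stuck-at-1: N1=0, N2=0, N3=1, N4=1, N5=1 [stuck-at-1] → 1 — matches
  N3 stuck-at-1: N1=0, N2=0, N3=1 [stuck-at-1], N4=1, N5=0 → 0 — eliminated
Only N5 stuck-at-1 reproduces the observed 1.

N5 stuck-at-1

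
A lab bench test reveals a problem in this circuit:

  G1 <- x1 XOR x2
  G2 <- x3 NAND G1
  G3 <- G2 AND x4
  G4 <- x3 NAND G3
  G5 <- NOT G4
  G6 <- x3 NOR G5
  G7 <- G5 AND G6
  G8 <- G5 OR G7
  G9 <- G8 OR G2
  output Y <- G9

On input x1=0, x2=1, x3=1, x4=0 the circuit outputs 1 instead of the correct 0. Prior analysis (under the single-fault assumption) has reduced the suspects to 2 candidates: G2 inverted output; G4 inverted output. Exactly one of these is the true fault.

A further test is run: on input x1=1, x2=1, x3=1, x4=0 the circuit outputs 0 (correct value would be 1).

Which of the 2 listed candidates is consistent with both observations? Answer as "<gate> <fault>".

G2 inverted output

Evaluate each candidate on input x1=1, x2=1, x3=1, x4=0:
  G2 inverted output: G1=0, G2=0 [inverted output], G3=0, G4=1, G5=0, G6=0, G7=0, G8=0, G9=0 → 0 — matches
  G4 inverted output: G1=0, G2=1, G3=0, G4=0 [inverted output], G5=1, G6=0, G7=0, G8=1, G9=1 → 1 — eliminated
Only G2 inverted output reproduces the observed 0.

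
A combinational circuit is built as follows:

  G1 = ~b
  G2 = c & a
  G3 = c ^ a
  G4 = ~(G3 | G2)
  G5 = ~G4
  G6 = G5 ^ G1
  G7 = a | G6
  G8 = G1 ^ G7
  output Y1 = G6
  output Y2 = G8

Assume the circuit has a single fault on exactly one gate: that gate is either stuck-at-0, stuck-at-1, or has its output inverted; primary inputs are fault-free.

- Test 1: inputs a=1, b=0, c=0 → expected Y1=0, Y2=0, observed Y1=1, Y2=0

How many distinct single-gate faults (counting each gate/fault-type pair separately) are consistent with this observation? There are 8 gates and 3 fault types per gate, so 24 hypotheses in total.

8

Fault-free: G1=1, G2=0, G3=1, G4=0, G5=1, G6=0, G7=1, G8=0 → Y1=0, Y2=0. Observed Y1=1, Y2=0.
  G1: none of the 3 fault types match ✗
  G2: none of the 3 fault types match ✗
  G3: stuck-at-0, inverted output ✓; others ✗
  G4: stuck-at-1, inverted output ✓; others ✗
  G5: stuck-at-0, inverted output ✓; others ✗
  G6: stuck-at-1, inverted output ✓; others ✗
  G7: none of the 3 fault types match ✗
  G8: none of the 3 fault types match ✗
Consistent faults: {G3 stuck-at-0, G3 inverted output, G4 stuck-at-1, G4 inverted output, G5 stuck-at-0, G5 inverted output, G6 stuck-at-1, G6 inverted output} — 8 in all.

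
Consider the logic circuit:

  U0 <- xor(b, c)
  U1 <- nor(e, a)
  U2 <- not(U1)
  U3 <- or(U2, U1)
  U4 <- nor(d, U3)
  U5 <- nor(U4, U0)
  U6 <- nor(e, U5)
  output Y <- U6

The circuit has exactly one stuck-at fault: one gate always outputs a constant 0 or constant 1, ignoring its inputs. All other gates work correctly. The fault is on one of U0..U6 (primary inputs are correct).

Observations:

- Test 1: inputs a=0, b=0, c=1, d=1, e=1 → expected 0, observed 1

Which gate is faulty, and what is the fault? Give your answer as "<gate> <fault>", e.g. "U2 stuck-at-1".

Fault-free values for test 1 (a=0, b=0, c=1, d=1, e=1): U0=1, U1=0, U2=1, U3=1, U4=0, U5=0, U6=0, giving Y=0. Observed 1.
Test 1: faults giving observed 1 are {U6 stuck-at-1}.
Only U6 stuck-at-1 is consistent with every test.

U6 stuck-at-1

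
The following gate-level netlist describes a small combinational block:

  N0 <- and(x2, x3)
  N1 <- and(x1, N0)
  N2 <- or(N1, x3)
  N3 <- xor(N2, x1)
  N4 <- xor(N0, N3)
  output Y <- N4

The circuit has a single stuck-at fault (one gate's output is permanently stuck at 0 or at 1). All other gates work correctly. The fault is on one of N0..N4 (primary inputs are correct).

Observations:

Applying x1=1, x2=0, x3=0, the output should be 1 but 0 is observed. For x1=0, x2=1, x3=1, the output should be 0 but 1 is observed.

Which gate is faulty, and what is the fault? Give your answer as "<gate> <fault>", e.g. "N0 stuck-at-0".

Fault-free values for test 1 (x1=1, x2=0, x3=0): N0=0, N1=0, N2=0, N3=1, N4=1, giving Y=1. Observed 0.
Test 1: faults giving observed 0 are {N1 stuck-at-1, N2 stuck-at-1, N3 stuck-at-0, N4 stuck-at-0}.
Test 2 (x1=0, x2=1, x3=1): fault-free N0=1, N1=0, N2=1, N3=1, N4=0 → 0; observed 1. Eliminates N1 stuck-at-1, N2 stuck-at-1, N4 stuck-at-0.
Only N3 stuck-at-0 is consistent with every test.

N3 stuck-at-0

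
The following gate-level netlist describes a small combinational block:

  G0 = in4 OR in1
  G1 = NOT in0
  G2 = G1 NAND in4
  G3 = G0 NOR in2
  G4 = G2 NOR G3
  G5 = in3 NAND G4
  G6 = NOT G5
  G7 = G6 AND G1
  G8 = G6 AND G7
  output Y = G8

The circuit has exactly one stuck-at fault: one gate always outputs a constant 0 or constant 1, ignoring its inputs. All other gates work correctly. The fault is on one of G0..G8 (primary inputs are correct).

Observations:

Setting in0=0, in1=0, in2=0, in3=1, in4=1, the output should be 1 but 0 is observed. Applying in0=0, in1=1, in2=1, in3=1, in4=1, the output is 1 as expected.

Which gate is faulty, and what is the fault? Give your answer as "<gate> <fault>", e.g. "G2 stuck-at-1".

Fault-free values for test 1 (in0=0, in1=0, in2=0, in3=1, in4=1): G0=1, G1=1, G2=0, G3=0, G4=1, G5=0, G6=1, G7=1, G8=1, giving Y=1. Observed 0.
Test 1: faults giving observed 0 are {G0 stuck-at-0, G1 stuck-at-0, G2 stuck-at-1, G3 stuck-at-1, G4 stuck-at-0, G5 stuck-at-1, G6 stuck-at-0, G7 stuck-at-0, G8 stuck-at-0}.
Test 2 (in0=0, in1=1, in2=1, in3=1, in4=1): fault-free G0=1, G1=1, G2=0, G3=0, G4=1, G5=0, G6=1, G7=1, G8=1 → 1; observed 1. Eliminates G1 stuck-at-0, G2 stuck-at-1, G3 stuck-at-1, G4 stuck-at-0, G5 stuck-at-1, G6 stuck-at-0, G7 stuck-at-0, G8 stuck-at-0.
Only G0 stuck-at-0 is consistent with every test.

G0 stuck-at-0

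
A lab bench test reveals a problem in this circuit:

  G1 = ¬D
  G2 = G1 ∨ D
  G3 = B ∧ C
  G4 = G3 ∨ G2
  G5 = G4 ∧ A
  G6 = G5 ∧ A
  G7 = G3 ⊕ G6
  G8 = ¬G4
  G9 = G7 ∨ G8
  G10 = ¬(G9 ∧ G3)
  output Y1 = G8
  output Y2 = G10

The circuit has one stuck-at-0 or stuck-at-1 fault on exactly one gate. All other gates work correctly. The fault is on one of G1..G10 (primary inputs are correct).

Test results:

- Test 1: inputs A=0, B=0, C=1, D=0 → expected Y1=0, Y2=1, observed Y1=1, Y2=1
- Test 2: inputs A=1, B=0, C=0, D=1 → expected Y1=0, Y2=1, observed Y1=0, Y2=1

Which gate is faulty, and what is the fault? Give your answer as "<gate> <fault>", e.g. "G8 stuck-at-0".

G1 stuck-at-0

Fault-free values for test 1 (A=0, B=0, C=1, D=0): G1=1, G2=1, G3=0, G4=1, G5=0, G6=0, G7=0, G8=0, G9=0, G10=1, giving Y1=0, Y2=1. Observed Y1=1, Y2=1.
Test 1: faults giving observed Y1=1, Y2=1 are {G1 stuck-at-0, G2 stuck-at-0, G4 stuck-at-0, G8 stuck-at-1}.
Test 2 (A=1, B=0, C=0, D=1): fault-free G1=0, G2=1, G3=0, G4=1, G5=1, G6=1, G7=1, G8=0, G9=1, G10=1 → Y1=0, Y2=1; observed Y1=0, Y2=1. Eliminates G2 stuck-at-0, G4 stuck-at-0, G8 stuck-at-1.
Only G1 stuck-at-0 is consistent with every test.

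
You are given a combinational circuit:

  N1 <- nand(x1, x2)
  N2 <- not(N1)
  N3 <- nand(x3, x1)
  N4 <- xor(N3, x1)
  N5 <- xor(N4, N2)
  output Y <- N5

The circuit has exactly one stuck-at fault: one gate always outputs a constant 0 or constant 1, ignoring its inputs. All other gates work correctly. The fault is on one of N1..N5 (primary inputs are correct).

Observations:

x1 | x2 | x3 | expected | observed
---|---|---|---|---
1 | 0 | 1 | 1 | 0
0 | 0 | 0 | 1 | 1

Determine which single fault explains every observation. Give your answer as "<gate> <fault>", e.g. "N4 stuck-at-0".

Fault-free values for test 1 (x1=1, x2=0, x3=1): N1=1, N2=0, N3=0, N4=1, N5=1, giving Y=1. Observed 0.
Test 1: faults giving observed 0 are {N1 stuck-at-0, N2 stuck-at-1, N3 stuck-at-1, N4 stuck-at-0, N5 stuck-at-0}.
Test 2 (x1=0, x2=0, x3=0): fault-free N1=1, N2=0, N3=1, N4=1, N5=1 → 1; observed 1. Eliminates N1 stuck-at-0, N2 stuck-at-1, N4 stuck-at-0, N5 stuck-at-0.
Only N3 stuck-at-1 is consistent with every test.

N3 stuck-at-1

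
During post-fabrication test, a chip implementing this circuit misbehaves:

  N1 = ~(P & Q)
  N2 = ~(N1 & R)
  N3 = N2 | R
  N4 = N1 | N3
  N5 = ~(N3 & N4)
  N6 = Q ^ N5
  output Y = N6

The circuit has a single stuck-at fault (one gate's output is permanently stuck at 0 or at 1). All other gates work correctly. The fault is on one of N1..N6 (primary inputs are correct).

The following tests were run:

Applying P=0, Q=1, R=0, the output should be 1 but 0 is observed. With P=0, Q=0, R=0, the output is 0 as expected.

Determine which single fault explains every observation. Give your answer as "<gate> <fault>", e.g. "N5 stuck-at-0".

N6 stuck-at-0

Fault-free values for test 1 (P=0, Q=1, R=0): N1=1, N2=1, N3=1, N4=1, N5=0, N6=1, giving Y=1. Observed 0.
Test 1: faults giving observed 0 are {N2 stuck-at-0, N3 stuck-at-0, N4 stuck-at-0, N5 stuck-at-1, N6 stuck-at-0}.
Test 2 (P=0, Q=0, R=0): fault-free N1=1, N2=1, N3=1, N4=1, N5=0, N6=0 → 0; observed 0. Eliminates N2 stuck-at-0, N3 stuck-at-0, N4 stuck-at-0, N5 stuck-at-1.
Only N6 stuck-at-0 is consistent with every test.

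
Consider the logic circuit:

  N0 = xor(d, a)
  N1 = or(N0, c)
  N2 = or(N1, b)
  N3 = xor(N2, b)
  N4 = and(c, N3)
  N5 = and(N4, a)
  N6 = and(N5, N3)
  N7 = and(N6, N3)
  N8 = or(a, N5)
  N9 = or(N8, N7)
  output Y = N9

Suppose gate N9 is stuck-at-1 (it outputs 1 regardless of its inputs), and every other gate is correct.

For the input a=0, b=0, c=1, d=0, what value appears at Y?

1

Propagate with N9 forced: N0=0, N1=1, N2=1, N3=1, N4=1, N5=0, N6=0, N7=0, N8=0, N9=1 [stuck-at-1].
So Y = 1. (Without the fault it would be 0.)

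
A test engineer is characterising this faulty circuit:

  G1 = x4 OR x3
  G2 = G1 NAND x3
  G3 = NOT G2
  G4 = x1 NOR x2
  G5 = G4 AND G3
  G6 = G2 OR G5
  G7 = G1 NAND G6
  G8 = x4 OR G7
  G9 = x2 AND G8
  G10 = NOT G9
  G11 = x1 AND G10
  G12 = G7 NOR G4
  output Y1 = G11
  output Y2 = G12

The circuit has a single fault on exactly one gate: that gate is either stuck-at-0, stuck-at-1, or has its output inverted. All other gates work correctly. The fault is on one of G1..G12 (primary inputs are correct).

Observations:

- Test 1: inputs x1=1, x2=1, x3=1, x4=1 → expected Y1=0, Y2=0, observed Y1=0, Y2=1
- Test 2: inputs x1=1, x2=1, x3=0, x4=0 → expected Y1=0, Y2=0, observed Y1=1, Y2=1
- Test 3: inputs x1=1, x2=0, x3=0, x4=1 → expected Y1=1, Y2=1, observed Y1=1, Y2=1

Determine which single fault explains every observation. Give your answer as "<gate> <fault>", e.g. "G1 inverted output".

G7 stuck-at-0

Fault-free values for test 1 (x1=1, x2=1, x3=1, x4=1): G1=1, G2=0, G3=1, G4=0, G5=0, G6=0, G7=1, G8=1, G9=1, G10=0, G11=0, G12=0, giving Y1=0, Y2=0. Observed Y1=0, Y2=1.
Test 1: faults giving observed Y1=0, Y2=1 are {G2 stuck-at-1, G2 inverted output, G5 stuck-at-1, G5 inverted output, G6 stuck-at-1, G6 inverted output, G7 stuck-at-0, G7 inverted output, G12 stuck-at-1, G12 inverted output}.
Test 2 (x1=1, x2=1, x3=0, x4=0): fault-free G1=0, G2=1, G3=0, G4=0, G5=0, G6=1, G7=1, G8=1, G9=1, G10=0, G11=0, G12=0 → Y1=0, Y2=0; observed Y1=1, Y2=1. Eliminates G2 stuck-at-1, G2 inverted output, G5 stuck-at-1, G5 inverted output, G6 stuck-at-1, G6 inverted output, G12 stuck-at-1, G12 inverted output.
Test 3 (x1=1, x2=0, x3=0, x4=1): fault-free G1=1, G2=1, G3=0, G4=0, G5=0, G6=1, G7=0, G8=1, G9=0, G10=1, G11=1, G12=1 → Y1=1, Y2=1; observed Y1=1, Y2=1. Eliminates G7 inverted output.
Only G7 stuck-at-0 is consistent with every test.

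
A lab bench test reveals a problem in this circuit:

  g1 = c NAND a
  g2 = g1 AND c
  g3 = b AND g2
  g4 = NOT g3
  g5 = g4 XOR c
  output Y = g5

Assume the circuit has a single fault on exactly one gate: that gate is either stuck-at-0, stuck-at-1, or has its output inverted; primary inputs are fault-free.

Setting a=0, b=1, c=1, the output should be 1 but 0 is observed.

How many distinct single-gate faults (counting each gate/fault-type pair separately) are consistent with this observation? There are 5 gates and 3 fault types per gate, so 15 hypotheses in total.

Fault-free: g1=1, g2=1, g3=1, g4=0, g5=1 → 1. Observed 0.
  g1: stuck-at-0, inverted output ✓; others ✗
  g2: stuck-at-0, inverted output ✓; others ✗
  g3: stuck-at-0, inverted output ✓; others ✗
  g4: stuck-at-1, inverted output ✓; others ✗
  g5: stuck-at-0, inverted output ✓; others ✗
Consistent faults: {g1 stuck-at-0, g1 inverted output, g2 stuck-at-0, g2 inverted output, g3 stuck-at-0, g3 inverted output, g4 stuck-at-1, g4 inverted output, g5 stuck-at-0, g5 inverted output} — 10 in all.

10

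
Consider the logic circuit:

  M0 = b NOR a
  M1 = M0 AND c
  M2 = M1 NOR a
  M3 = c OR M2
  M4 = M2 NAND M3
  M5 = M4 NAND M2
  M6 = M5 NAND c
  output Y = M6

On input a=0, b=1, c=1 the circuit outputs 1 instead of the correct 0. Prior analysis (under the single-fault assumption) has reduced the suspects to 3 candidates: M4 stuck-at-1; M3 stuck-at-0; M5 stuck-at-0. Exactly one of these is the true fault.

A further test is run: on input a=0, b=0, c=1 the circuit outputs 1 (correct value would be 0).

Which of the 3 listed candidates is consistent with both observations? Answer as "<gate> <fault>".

M5 stuck-at-0

Evaluate each candidate on input a=0, b=0, c=1:
  M4 stuck-at-1: M0=1, M1=1, M2=0, M3=1, M4=1 [stuck-at-1], M5=1, M6=0 → 0 — eliminated
  M3 stuck-at-0: M0=1, M1=1, M2=0, M3=0 [stuck-at-0], M4=1, M5=1, M6=0 → 0 — eliminated
  M5 stuck-at-0: M0=1, M1=1, M2=0, M3=1, M4=1, M5=0 [stuck-at-0], M6=1 → 1 — matches
Only M5 stuck-at-0 reproduces the observed 1.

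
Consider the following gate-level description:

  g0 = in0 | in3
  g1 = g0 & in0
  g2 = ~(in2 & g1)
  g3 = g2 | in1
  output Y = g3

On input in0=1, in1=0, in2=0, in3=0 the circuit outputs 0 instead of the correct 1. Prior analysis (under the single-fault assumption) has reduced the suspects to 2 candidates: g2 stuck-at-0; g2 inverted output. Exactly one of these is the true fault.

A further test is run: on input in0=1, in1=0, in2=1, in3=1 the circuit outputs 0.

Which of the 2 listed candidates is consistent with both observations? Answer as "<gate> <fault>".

Evaluate each candidate on input in0=1, in1=0, in2=1, in3=1:
  g2 stuck-at-0: g0=1, g1=1, g2=0 [stuck-at-0], g3=0 → 0 — matches
  g2 inverted output: g0=1, g1=1, g2=1 [inverted output], g3=1 → 1 — eliminated
Only g2 stuck-at-0 reproduces the observed 0.

g2 stuck-at-0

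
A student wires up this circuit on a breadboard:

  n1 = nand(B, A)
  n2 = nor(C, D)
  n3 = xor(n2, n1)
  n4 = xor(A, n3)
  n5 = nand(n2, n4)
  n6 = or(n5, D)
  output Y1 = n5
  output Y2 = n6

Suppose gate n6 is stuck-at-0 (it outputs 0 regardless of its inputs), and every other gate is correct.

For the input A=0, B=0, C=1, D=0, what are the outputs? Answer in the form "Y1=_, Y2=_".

Y1=1, Y2=0

Propagate with n6 forced: n1=1, n2=0, n3=1, n4=1, n5=1, n6=0 [stuck-at-0].
So the outputs are Y1=1, Y2=0. (Without the fault they would be Y1=1, Y2=1.)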